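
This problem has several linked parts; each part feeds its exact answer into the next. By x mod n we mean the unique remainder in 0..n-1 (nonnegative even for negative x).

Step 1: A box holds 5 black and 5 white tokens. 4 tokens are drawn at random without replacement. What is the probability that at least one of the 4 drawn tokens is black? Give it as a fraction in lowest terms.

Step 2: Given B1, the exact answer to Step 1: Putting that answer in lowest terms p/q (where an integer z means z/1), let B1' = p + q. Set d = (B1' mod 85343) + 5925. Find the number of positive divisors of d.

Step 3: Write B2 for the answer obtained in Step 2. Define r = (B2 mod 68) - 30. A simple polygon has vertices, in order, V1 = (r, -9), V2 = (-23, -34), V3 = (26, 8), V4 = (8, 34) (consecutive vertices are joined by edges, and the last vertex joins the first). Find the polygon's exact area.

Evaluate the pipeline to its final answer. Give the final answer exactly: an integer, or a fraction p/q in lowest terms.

Step 1: total draws C(10,4) = 210; complement C(5,4) = 5; favorable 210 - 5 = 205; P = 41/42; answer 41/42
Step 2: B1 = 41/42; threaded value p + q = 83; d = 6008; 6008 = 2^3 * 751; number of divisors = (3+1) * (1+1) = 8; answer 8
Step 3: B2 = 8; r = -22; cross terms: (-22*-34 - -23*-9)=541, (-23*8 - 26*-34)=700, (26*34 - 8*8)=820, (8*-9 - -22*34)=676; twice the area = |2737| = 2737; area = 2737/2; answer 2737/2

2737/2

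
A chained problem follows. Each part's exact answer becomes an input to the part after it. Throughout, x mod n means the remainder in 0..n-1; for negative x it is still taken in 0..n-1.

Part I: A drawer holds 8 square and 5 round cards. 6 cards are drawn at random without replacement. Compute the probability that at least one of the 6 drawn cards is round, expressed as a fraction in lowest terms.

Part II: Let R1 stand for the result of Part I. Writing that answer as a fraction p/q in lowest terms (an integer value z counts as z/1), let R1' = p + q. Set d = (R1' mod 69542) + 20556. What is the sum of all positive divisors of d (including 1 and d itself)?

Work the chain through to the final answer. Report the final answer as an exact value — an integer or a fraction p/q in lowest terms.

Part I: total draws C(13,6) = 1716; complement C(8,6) = 28; favorable 1716 - 28 = 1688; P = 422/429; answer 422/429
Part II: R1 = 422/429; threaded value p + q = 851; d = 21407; 21407 is prime, so its only divisors are 1 and 21407; sigma = 1 + 21407 = 21408; answer 21408

21408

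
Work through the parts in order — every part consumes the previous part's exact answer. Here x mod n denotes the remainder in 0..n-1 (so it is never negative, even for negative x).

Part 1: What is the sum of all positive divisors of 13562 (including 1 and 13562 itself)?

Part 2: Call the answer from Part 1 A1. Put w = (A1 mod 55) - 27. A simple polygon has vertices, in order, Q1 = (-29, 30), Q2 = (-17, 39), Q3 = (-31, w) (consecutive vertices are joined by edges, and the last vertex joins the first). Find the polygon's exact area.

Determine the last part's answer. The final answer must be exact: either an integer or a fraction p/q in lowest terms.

27

Part 1: 13562 = 2 * 6781; sigma = (1 + 2) * (1 + 6781) = 3 * 6782 = 20346; answer 20346
Part 2: A1 = 20346; w = 24; cross terms: (-29*39 - -17*30)=-621, (-17*24 - -31*39)=801, (-31*30 - -29*24)=-234; twice the area = |-54| = 54; area = 27; answer 27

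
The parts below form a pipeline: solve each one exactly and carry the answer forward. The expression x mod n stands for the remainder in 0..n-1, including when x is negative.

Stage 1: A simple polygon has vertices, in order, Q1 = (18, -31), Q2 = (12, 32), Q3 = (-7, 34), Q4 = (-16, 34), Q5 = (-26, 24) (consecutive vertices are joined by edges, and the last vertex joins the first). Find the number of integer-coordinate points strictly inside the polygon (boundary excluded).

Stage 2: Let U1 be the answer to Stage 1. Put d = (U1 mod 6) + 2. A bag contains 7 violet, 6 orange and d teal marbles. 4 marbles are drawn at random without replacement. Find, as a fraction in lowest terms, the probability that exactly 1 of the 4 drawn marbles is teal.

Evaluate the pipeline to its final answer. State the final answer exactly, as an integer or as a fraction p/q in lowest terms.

286/595

Stage 1: cross terms: (18*32 - 12*-31)=948, (12*34 - -7*32)=632, (-7*34 - -16*34)=306, (-16*24 - -26*34)=500, (-26*-31 - 18*24)=374; twice the area = |2760| = 2760; area = 1380; boundary points = 3 + 1 + 9 + 10 + 11 = 34; strictly interior points = area - boundary/2 + 1 = 1364; answer 1364
Stage 2: U1 = 1364; d = 4; total draws C(17,4) = 2380; favorable C(4,1)*C(13,3) = 1144; P = 286/595; answer 286/595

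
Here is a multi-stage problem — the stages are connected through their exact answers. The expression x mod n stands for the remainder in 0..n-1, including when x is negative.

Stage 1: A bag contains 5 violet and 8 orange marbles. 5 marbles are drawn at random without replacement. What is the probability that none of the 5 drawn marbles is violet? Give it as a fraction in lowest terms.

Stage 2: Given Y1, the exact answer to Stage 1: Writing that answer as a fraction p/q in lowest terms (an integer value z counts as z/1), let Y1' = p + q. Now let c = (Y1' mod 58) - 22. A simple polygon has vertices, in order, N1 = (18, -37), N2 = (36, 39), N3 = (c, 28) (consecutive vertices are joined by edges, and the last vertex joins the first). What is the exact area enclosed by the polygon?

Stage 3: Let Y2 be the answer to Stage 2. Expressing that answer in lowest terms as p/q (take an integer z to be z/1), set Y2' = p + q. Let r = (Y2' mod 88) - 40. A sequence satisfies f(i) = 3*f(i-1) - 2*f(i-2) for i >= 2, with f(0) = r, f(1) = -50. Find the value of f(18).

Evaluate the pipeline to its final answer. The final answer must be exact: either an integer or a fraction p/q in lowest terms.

Stage 1: total draws C(13,5) = 1287; favorable C(8,5) = 56; P = 56/1287; answer 56/1287
Stage 2: Y1 = 56/1287; threaded value p + q = 1343; c = -13; cross terms: (18*39 - 36*-37)=2034, (36*28 - -13*39)=1515, (-13*-37 - 18*28)=-23; twice the area = |3526| = 3526; area = 1763; answer 1763
Stage 3: Y2 = 1763; threaded value p + q = 1764; r = -36; f(2) = 3*(-50) - 2*(-36) = -78; iterating: f(2)=-78, f(3)=-134, f(4)=-246, f(5)=-470, f(6)=-918, f(7)=-1814, f(8)=-3606, f(9)=-7190, f(10)=-14358, f(11)=-28694, f(12)=-57366, f(13)=-114710, f(14)=-229398, f(15)=-458774, f(16)=-917526, f(17)=-1835030, f(18)=-3670038; answer -3670038

-3670038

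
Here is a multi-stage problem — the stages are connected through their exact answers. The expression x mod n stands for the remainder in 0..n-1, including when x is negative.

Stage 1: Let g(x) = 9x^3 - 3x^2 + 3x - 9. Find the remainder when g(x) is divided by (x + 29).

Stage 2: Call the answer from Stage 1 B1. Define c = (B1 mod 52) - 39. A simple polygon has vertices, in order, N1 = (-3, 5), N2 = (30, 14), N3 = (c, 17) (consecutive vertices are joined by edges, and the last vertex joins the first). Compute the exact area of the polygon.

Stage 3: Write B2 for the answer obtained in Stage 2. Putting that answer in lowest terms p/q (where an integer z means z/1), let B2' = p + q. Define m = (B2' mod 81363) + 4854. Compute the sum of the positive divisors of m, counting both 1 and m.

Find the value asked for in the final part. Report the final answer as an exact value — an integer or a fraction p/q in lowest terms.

Stage 1: remainder = value at the root: 9*(-29)^3 - 3*(-29)^2 + 3*(-29)^1 - 9 = (-219501) + (-2523) + (-87) + (-9) = -222120; answer -222120
Stage 2: B1 = -222120; c = -15; cross terms: (-3*14 - 30*5)=-192, (30*17 - -15*14)=720, (-15*5 - -3*17)=-24; twice the area = |504| = 504; area = 252; answer 252
Stage 3: B2 = 252; threaded value p + q = 253; m = 5107; 5107 is prime, so its only divisors are 1 and 5107; sigma = 1 + 5107 = 5108; answer 5108

5108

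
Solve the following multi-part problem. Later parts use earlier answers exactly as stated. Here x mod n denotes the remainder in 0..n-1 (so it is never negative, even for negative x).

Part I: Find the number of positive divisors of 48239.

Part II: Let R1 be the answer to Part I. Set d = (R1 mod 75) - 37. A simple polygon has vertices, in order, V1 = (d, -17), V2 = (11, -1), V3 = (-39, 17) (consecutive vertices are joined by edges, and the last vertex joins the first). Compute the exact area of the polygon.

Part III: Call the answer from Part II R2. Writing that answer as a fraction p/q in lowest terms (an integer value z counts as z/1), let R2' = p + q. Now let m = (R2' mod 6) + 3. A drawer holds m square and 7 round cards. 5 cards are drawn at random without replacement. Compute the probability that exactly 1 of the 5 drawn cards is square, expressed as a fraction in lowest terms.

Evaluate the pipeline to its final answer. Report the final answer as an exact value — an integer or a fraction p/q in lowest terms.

Part I: 48239 is prime, so its only divisors are 1 and 48239; count = 2; answer 2
Part II: R1 = 2; d = -35; cross terms: (-35*-1 - 11*-17)=222, (11*17 - -39*-1)=148, (-39*-17 - -35*17)=1258; twice the area = |1628| = 1628; area = 814; answer 814
Part III: R2 = 814; threaded value p + q = 815; m = 8; total draws C(15,5) = 3003; favorable C(8,1)*C(7,4) = 280; P = 40/429; answer 40/429

40/429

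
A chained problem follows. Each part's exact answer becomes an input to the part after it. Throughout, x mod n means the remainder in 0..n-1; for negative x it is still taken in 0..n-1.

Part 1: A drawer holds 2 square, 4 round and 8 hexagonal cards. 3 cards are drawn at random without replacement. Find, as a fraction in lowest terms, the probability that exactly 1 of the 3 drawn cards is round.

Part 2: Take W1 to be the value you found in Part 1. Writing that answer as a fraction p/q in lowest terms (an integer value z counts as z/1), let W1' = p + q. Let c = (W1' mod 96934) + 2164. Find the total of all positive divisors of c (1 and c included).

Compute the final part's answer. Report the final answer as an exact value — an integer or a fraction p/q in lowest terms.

Part 1: total draws C(14,3) = 364; favorable C(4,1)*C(10,2) = 180; P = 45/91; answer 45/91
Part 2: W1 = 45/91; threaded value p + q = 136; c = 2300; 2300 = 2^2 * 5^2 * 23; sigma = (1 + 2 + 4) * (1 + 5 + 25) * (1 + 23) = 7 * 31 * 24 = 5208; answer 5208

5208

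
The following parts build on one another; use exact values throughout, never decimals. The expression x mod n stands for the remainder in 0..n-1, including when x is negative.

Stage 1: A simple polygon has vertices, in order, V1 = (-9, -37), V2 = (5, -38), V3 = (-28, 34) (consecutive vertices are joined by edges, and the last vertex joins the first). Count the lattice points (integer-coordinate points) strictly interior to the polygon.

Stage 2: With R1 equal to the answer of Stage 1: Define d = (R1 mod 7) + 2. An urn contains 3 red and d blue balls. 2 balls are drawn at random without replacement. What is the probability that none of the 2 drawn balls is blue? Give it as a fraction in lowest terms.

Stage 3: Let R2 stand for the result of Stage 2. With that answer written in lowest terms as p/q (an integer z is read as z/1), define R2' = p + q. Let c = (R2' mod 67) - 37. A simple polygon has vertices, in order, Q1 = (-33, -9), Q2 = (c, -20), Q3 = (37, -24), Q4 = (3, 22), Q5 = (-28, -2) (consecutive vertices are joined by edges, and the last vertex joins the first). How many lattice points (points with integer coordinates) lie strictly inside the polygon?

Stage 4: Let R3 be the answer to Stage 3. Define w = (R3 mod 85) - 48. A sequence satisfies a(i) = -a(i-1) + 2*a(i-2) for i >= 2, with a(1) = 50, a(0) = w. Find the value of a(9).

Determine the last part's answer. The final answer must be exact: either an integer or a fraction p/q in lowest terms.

7530

Stage 1: cross terms: (-9*-38 - 5*-37)=527, (5*34 - -28*-38)=-894, (-28*-37 - -9*34)=1342; twice the area = |975| = 975; area = 975/2; boundary points = 1 + 3 + 1 = 5; strictly interior points = area - boundary/2 + 1 = 486; answer 486
Stage 2: R1 = 486; d = 5; total draws C(8,2) = 28; favorable C(3,2) = 3; P = 3/28; answer 3/28
Stage 3: R2 = 3/28; threaded value p + q = 31; c = -6; cross terms: (-33*-20 - -6*-9)=606, (-6*-24 - 37*-20)=884, (37*22 - 3*-24)=886, (3*-2 - -28*22)=610, (-28*-9 - -33*-2)=186; twice the area = |3172| = 3172; area = 1586; boundary points = 1 + 1 + 2 + 1 + 1 = 6; strictly interior points = area - boundary/2 + 1 = 1584; answer 1584
Stage 4: R3 = 1584; w = 6; a(2) = -1*(50) + 2*(6) = -38; iterating: a(2)=-38, a(3)=138, a(4)=-214, a(5)=490, a(6)=-918, a(7)=1898, a(8)=-3734, a(9)=7530; answer 7530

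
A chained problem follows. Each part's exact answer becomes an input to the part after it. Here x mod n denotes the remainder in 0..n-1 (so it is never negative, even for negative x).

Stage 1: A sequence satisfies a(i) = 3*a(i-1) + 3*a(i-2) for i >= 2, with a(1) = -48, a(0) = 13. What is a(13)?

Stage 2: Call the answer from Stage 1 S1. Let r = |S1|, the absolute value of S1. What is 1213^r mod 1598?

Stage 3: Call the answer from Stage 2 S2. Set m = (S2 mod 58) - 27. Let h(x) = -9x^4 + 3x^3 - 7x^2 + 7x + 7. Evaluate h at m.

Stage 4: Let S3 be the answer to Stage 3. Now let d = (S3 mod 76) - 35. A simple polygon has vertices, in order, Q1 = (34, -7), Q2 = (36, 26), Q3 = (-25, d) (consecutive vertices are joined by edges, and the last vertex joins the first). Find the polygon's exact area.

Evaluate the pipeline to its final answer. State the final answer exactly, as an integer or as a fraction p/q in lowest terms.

Stage 1: a(2) = 3*(-48) + 3*(13) = -105; iterating: a(2)=-105, a(3)=-459, a(4)=-1692, a(5)=-6453, a(6)=-24435, a(7)=-92664, a(8)=-351297, a(9)=-1331883, a(10)=-5049540, a(11)=-19144269, a(12)=-72581427, a(13)=-275177088; answer -275177088
Stage 2: S1 = -275177088; r = 275177088; squarings mod 1598: 1213^1=1213, 1213^2=1209, 1213^4=1109, 1213^8=1019, 1213^16=1259, 1213^32=1463, 1213^64=647, 1213^128=1531, 1213^256=1293, 1213^512=341, 1213^1024=1225, 1213^2048=103, 1213^4096=1021, 1213^8192=545, 1213^16384=1395, 1213^32768=1259, 1213^65536=1463, 1213^131072=647, 1213^262144=1531, 1213^524288=1293, 1213^1048576=341, 1213^2097152=1225, 1213^4194304=103, 1213^8388608=1021, 1213^16777216=545, 1213^33554432=1395, 1213^67108864=1259, 1213^134217728=1463, 1213^268435456=647; 1213^275177088 = 1213^128 * 1213^512 * 1213^1024 * 1213^2048 * 1213^4096 * 1213^16384 * 1213^32768 * 1213^131072 * 1213^262144 * 1213^2097152 * 1213^4194304 * 1213^268435456 = 205 (mod 1598); answer 205
Stage 3: S2 = 205; m = 4; -9*(4)^4 + 3*(4)^3 - 7*(4)^2 + 7*(4)^1 + 7 = (-2304) + (192) + (-112) + (28) + (7) = -2189; answer -2189
Stage 4: S3 = -2189; d = -20; cross terms: (34*26 - 36*-7)=1136, (36*-20 - -25*26)=-70, (-25*-7 - 34*-20)=855; twice the area = |1921| = 1921; area = 1921/2; answer 1921/2

1921/2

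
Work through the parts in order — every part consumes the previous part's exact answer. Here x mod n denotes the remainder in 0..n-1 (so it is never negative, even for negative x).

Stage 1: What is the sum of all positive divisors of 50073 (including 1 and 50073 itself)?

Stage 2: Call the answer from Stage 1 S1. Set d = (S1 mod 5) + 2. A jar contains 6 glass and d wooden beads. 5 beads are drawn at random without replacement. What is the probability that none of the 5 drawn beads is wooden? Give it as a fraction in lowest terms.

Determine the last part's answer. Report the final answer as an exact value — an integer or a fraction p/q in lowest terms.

1/77

Stage 1: 50073 = 3 * 16691; sigma = (1 + 3) * (1 + 16691) = 4 * 16692 = 66768; answer 66768
Stage 2: S1 = 66768; d = 5; total draws C(11,5) = 462; favorable C(6,5) = 6; P = 1/77; answer 1/77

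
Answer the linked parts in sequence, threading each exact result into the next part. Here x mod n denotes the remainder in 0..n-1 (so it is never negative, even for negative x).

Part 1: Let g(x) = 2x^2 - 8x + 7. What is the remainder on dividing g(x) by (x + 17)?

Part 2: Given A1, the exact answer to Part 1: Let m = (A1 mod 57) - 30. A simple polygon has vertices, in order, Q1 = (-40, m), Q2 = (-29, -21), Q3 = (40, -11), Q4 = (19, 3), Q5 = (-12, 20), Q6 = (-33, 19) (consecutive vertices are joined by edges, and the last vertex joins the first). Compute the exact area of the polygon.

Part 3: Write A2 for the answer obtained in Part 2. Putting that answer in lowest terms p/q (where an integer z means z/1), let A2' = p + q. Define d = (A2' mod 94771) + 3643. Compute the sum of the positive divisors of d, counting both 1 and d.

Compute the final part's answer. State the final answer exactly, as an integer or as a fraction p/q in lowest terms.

Part 1: remainder = value at the root: 2*(-17)^2 - 8*(-17)^1 + 7 = (578) + (136) + (7) = 721; answer 721
Part 2: A1 = 721; m = 7; cross terms: (-40*-21 - -29*7)=1043, (-29*-11 - 40*-21)=1159, (40*3 - 19*-11)=329, (19*20 - -12*3)=416, (-12*19 - -33*20)=432, (-33*7 - -40*19)=529; twice the area = |3908| = 3908; area = 1954; answer 1954
Part 3: A2 = 1954; threaded value p + q = 1955; d = 5598; 5598 = 2 * 3^2 * 311; sigma = (1 + 2) * (1 + 3 + 9) * (1 + 311) = 3 * 13 * 312 = 12168; answer 12168

12168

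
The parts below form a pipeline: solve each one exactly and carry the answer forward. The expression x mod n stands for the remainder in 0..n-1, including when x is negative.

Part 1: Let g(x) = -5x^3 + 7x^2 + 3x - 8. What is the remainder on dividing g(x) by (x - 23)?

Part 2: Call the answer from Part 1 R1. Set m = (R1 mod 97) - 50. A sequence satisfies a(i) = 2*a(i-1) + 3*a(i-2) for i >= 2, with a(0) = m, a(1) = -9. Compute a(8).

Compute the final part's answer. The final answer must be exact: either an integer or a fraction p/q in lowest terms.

Part 1: remainder = value at the root: -5*(23)^3 + 7*(23)^2 + 3*(23)^1 - 8 = (-60835) + (3703) + (69) + (-8) = -57071; answer -57071
Part 2: R1 = -57071; m = 12; a(2) = 2*(-9) + 3*(12) = 18; iterating: a(2)=18, a(3)=9, a(4)=72, a(5)=171, a(6)=558, a(7)=1629, a(8)=4932; answer 4932

4932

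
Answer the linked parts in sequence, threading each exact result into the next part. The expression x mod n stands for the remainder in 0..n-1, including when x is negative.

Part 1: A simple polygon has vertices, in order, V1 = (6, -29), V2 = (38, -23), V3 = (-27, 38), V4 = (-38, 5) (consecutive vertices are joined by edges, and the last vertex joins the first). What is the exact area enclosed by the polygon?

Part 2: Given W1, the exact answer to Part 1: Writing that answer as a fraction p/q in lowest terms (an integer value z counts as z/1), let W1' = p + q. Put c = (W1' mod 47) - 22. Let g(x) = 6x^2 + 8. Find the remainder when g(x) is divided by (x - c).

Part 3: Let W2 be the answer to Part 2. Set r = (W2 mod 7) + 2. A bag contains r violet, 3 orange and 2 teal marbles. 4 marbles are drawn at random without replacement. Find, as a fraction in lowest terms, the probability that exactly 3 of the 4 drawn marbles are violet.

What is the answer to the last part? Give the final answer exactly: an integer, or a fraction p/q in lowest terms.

10/33

Part 1: cross terms: (6*-23 - 38*-29)=964, (38*38 - -27*-23)=823, (-27*5 - -38*38)=1309, (-38*-29 - 6*5)=1072; twice the area = |4168| = 4168; area = 2084; answer 2084
Part 2: W1 = 2084; threaded value p + q = 2085; c = -5; remainder = value at the root: 6*(-5)^2 + 8 = (150) + (8) = 158; answer 158
Part 3: W2 = 158; r = 6; total draws C(11,4) = 330; favorable C(6,3)*C(5,1) = 100; P = 10/33; answer 10/33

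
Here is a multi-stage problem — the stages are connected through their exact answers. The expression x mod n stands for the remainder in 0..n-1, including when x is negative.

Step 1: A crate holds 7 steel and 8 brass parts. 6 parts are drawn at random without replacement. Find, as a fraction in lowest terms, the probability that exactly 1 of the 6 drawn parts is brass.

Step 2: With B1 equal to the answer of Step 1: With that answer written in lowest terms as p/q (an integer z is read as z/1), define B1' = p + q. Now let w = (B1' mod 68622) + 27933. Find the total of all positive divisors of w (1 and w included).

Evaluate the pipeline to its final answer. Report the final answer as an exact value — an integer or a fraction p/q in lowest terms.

65528

Step 1: total draws C(15,6) = 5005; favorable C(8,1)*C(7,5) = 168; P = 24/715; answer 24/715
Step 2: B1 = 24/715; threaded value p + q = 739; w = 28672; 28672 = 2^12 * 7; sigma = (1 + 2 + 4 + 8 + 16 + 32 + 64 + 128 + 256 + 512 + 1024 + 2048 + 4096) * (1 + 7) = 8191 * 8 = 65528; answer 65528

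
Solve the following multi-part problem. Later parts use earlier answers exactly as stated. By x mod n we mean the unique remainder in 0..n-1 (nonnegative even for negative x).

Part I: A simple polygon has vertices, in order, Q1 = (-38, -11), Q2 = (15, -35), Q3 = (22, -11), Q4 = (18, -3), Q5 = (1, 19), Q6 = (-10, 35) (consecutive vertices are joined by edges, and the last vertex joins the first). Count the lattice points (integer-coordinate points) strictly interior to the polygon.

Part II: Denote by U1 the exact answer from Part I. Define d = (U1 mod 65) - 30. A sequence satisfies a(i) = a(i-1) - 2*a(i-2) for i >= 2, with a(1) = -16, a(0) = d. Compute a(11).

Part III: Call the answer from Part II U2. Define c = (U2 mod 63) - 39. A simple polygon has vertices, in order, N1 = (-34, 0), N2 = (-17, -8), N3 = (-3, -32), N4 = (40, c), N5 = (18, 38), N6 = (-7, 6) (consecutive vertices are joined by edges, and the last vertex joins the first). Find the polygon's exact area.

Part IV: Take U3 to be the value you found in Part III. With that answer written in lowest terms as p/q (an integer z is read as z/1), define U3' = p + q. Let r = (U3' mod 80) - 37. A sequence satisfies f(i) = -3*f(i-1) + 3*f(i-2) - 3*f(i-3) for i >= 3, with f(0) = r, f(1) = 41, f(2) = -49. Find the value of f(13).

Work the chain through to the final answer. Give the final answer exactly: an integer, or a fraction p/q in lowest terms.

258874461

Part I: cross terms: (-38*-35 - 15*-11)=1495, (15*-11 - 22*-35)=605, (22*-3 - 18*-11)=132, (18*19 - 1*-3)=345, (1*35 - -10*19)=225, (-10*-11 - -38*35)=1440; twice the area = |4242| = 4242; area = 2121; boundary points = 1 + 1 + 4 + 1 + 1 + 2 = 10; strictly interior points = area - boundary/2 + 1 = 2117; answer 2117
Part II: U1 = 2117; d = 7; a(2) = 1*(-16) - 2*(7) = -30; iterating: a(2)=-30, a(3)=2, a(4)=62, a(5)=58, a(6)=-66, a(7)=-182, a(8)=-50, a(9)=314, a(10)=414, a(11)=-214; answer -214
Part III: U2 = -214; c = -1; cross terms: (-34*-8 - -17*0)=272, (-17*-32 - -3*-8)=520, (-3*-1 - 40*-32)=1283, (40*38 - 18*-1)=1538, (18*6 - -7*38)=374, (-7*0 - -34*6)=204; twice the area = |4191| = 4191; area = 4191/2; answer 4191/2
Part IV: U3 = 4191/2; threaded value p + q = 4193; r = -4; f(3) = -3*(-49) + 3*(41) - 3*(-4) = 282; iterating: f(3)=282, f(4)=-1116, f(5)=4341, f(6)=-17217, f(7)=68022, f(8)=-268740, f(9)=1061937, f(10)=-4196097, f(11)=16580322, f(12)=-65515068, f(13)=258874461; answer 258874461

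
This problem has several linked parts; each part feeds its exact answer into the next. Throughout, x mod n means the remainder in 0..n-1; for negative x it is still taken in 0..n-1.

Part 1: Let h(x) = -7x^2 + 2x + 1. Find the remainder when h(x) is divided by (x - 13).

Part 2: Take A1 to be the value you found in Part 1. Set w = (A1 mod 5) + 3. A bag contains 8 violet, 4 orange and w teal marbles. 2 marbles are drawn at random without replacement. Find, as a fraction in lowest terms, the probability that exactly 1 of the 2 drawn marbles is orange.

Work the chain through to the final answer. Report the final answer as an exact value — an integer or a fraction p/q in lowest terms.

Part 1: remainder = value at the root: -7*(13)^2 + 2*(13)^1 + 1 = (-1183) + (26) + (1) = -1156; answer -1156
Part 2: A1 = -1156; w = 7; total draws C(19,2) = 171; favorable C(4,1)*C(15,1) = 60; P = 20/57; answer 20/57

20/57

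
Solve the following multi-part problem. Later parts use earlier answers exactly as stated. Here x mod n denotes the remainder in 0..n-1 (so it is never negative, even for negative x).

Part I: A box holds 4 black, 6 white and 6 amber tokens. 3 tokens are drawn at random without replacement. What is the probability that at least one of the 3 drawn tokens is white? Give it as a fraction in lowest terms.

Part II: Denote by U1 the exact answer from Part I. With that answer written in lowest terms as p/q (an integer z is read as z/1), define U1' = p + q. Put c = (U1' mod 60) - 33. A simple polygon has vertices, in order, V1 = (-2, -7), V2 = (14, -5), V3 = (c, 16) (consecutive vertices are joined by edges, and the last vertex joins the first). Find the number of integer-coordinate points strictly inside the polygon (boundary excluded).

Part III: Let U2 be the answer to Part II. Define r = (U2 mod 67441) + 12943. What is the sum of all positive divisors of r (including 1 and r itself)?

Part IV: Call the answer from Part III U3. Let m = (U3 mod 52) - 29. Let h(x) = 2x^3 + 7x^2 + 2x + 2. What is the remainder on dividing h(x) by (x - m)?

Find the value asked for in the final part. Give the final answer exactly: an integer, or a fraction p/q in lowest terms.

Part I: total draws C(16,3) = 560; complement C(10,3) = 120; favorable 560 - 120 = 440; P = 11/14; answer 11/14
Part II: U1 = 11/14; threaded value p + q = 25; c = -8; cross terms: (-2*-5 - 14*-7)=108, (14*16 - -8*-5)=184, (-8*-7 - -2*16)=88; twice the area = |380| = 380; area = 190; boundary points = 2 + 1 + 1 = 4; strictly interior points = area - boundary/2 + 1 = 189; answer 189
Part III: U2 = 189; r = 13132; 13132 = 2^2 * 7^2 * 67; sigma = (1 + 2 + 4) * (1 + 7 + 49) * (1 + 67) = 7 * 57 * 68 = 27132; answer 27132
Part IV: U3 = 27132; m = 11; remainder = value at the root: 2*(11)^3 + 7*(11)^2 + 2*(11)^1 + 2 = (2662) + (847) + (22) + (2) = 3533; answer 3533

3533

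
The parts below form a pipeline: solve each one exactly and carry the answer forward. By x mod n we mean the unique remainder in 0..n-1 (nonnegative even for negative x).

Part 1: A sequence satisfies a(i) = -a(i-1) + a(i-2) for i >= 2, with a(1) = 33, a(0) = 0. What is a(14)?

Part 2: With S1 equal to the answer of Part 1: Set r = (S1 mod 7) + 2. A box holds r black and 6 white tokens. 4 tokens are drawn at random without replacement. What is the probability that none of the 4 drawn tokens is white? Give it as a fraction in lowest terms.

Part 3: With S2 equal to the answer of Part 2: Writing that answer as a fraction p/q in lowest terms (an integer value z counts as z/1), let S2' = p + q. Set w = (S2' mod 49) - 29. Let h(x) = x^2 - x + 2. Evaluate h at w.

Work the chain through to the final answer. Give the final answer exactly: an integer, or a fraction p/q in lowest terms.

704

Part 1: a(2) = -1*(33) + 1*(0) = -33; iterating: a(2)=-33, a(3)=66, a(4)=-99, a(5)=165, a(6)=-264, a(7)=429, a(8)=-693, a(9)=1122, a(10)=-1815, a(11)=2937, a(12)=-4752, a(13)=7689, a(14)=-12441; answer -12441
Part 2: S1 = -12441; r = 7; total draws C(13,4) = 715; favorable C(7,4) = 35; P = 7/143; answer 7/143
Part 3: S2 = 7/143; threaded value p + q = 150; w = -26; 1*(-26)^2 - 1*(-26)^1 + 2 = (676) + (26) + (2) = 704; answer 704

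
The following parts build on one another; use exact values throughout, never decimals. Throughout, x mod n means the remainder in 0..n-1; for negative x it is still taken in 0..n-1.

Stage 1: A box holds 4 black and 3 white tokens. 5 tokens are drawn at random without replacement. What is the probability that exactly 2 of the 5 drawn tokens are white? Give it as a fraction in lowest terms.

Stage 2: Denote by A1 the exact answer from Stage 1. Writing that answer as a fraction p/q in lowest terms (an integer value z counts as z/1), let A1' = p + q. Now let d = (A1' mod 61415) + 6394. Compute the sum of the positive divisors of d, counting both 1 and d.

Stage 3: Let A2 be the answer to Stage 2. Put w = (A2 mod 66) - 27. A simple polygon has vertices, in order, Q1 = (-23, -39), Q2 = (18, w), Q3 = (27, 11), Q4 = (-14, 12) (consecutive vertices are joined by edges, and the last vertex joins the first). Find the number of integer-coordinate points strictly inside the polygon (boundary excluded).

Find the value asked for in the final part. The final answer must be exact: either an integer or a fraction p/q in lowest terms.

1173

Stage 1: total draws C(7,5) = 21; favorable C(3,2)*C(4,3) = 12; P = 4/7; answer 4/7
Stage 2: A1 = 4/7; threaded value p + q = 11; d = 6405; 6405 = 3 * 5 * 7 * 61; sigma = (1 + 3) * (1 + 5) * (1 + 7) * (1 + 61) = 4 * 6 * 8 * 62 = 11904; answer 11904
Stage 3: A2 = 11904; w = -3; cross terms: (-23*-3 - 18*-39)=771, (18*11 - 27*-3)=279, (27*12 - -14*11)=478, (-14*-39 - -23*12)=822; twice the area = |2350| = 2350; area = 1175; boundary points = 1 + 1 + 1 + 3 = 6; strictly interior points = area - boundary/2 + 1 = 1173; answer 1173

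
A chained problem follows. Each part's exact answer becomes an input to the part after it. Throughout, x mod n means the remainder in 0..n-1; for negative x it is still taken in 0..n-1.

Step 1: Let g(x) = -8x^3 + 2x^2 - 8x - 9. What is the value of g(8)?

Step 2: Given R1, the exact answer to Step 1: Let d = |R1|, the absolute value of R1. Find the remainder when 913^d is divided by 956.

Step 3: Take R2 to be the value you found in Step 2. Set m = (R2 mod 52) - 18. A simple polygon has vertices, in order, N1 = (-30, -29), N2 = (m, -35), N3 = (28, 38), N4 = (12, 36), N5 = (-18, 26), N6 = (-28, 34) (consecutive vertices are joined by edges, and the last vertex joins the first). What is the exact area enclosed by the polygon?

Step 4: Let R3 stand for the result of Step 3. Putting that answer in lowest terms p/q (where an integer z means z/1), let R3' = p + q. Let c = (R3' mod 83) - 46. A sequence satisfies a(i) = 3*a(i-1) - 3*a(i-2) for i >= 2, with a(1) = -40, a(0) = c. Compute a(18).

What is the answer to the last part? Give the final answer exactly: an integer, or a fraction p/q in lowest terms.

590490

Step 1: -8*(8)^3 + 2*(8)^2 - 8*(8)^1 - 9 = (-4096) + (128) + (-64) + (-9) = -4041; answer -4041
Step 2: R1 = -4041; d = 4041; squarings mod 956: 913^1=913, 913^2=893, 913^4=145, 913^8=949, 913^16=49, 913^32=489, 913^64=121, 913^128=301, 913^256=737, 913^512=161, 913^1024=109, 913^2048=409; 913^4041 = 913^1 * 913^8 * 913^64 * 913^128 * 913^256 * 913^512 * 913^1024 * 913^2048 = 569 (mod 956); answer 569
Step 3: R2 = 569; m = 31; cross terms: (-30*-35 - 31*-29)=1949, (31*38 - 28*-35)=2158, (28*36 - 12*38)=552, (12*26 - -18*36)=960, (-18*34 - -28*26)=116, (-28*-29 - -30*34)=1832; twice the area = |7567| = 7567; area = 7567/2; answer 7567/2
Step 4: R3 = 7567/2; threaded value p + q = 7569; c = -30; a(2) = 3*(-40) - 3*(-30) = -30; iterating: a(2)=-30, a(3)=30, a(4)=180, a(5)=450, a(6)=810, a(7)=1080, a(8)=810, a(9)=-810, a(10)=-4860, a(11)=-12150, a(12)=-21870, a(13)=-29160, a(14)=-21870, a(15)=21870, a(16)=131220, a(17)=328050, a(18)=590490; answer 590490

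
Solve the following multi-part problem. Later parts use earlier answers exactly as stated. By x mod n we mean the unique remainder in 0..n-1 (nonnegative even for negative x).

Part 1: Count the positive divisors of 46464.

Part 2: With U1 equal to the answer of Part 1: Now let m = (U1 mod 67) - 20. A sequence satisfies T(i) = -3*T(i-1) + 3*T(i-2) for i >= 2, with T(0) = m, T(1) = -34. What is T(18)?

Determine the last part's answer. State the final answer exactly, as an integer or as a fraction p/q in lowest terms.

Part 1: 46464 = 2^7 * 3 * 11^2; number of divisors = (7+1) * (1+1) * (2+1) = 48; answer 48
Part 2: U1 = 48; m = 28; T(2) = -3*(-34) + 3*(28) = 186; iterating: T(2)=186, T(3)=-660, T(4)=2538, T(5)=-9594, T(6)=36396, T(7)=-137970, T(8)=523098, T(9)=-1983204, T(10)=7518906, T(11)=-28506330, T(12)=108075708, T(13)=-409746114, T(14)=1553465466, T(15)=-5889634740, T(16)=22329300618, T(17)=-84656806074, T(18)=320958320076; answer 320958320076

320958320076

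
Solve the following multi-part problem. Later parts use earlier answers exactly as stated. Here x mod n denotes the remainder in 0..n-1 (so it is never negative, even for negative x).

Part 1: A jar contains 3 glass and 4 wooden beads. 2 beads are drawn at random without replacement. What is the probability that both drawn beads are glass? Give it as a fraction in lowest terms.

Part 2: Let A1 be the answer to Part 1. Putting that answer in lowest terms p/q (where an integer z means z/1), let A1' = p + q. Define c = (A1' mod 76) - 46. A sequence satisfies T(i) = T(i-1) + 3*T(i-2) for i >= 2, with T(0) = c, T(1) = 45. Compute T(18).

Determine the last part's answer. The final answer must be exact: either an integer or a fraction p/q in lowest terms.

Part 1: total draws C(7,2) = 21; favorable C(3,2) = 3; P = 1/7; answer 1/7
Part 2: A1 = 1/7; threaded value p + q = 8; c = -38; T(2) = 1*(45) + 3*(-38) = -69; iterating: T(2)=-69, T(3)=66, T(4)=-141, T(5)=57, T(6)=-366, T(7)=-195, T(8)=-1293, T(9)=-1878, T(10)=-5757, T(11)=-11391, T(12)=-28662, T(13)=-62835, T(14)=-148821, T(15)=-337326, T(16)=-783789, T(17)=-1795767, T(18)=-4147134; answer -4147134

-4147134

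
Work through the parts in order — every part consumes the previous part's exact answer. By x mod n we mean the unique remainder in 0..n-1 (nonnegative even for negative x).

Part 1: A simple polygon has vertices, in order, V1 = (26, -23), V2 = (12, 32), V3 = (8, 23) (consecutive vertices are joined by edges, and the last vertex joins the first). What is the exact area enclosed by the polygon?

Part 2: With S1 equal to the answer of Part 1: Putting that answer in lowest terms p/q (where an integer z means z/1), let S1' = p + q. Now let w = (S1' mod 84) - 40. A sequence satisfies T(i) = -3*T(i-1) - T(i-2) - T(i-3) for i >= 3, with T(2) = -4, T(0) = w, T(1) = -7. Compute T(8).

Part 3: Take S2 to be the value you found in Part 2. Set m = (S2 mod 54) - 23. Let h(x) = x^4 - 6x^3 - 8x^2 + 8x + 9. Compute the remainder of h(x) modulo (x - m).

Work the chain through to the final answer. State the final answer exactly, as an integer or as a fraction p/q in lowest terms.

407736

Part 1: cross terms: (26*32 - 12*-23)=1108, (12*23 - 8*32)=20, (8*-23 - 26*23)=-782; twice the area = |346| = 346; area = 173; answer 173
Part 2: S1 = 173; threaded value p + q = 174; w = -34; T(3) = -3*(-4) - 1*(-7) - 1*(-34) = 53; iterating: T(3)=53, T(4)=-148, T(5)=395, T(6)=-1090, T(7)=3023, T(8)=-8374; answer -8374
Part 3: S2 = -8374; m = 27; remainder = value at the root: 1*(27)^4 - 6*(27)^3 - 8*(27)^2 + 8*(27)^1 + 9 = (531441) + (-118098) + (-5832) + (216) + (9) = 407736; answer 407736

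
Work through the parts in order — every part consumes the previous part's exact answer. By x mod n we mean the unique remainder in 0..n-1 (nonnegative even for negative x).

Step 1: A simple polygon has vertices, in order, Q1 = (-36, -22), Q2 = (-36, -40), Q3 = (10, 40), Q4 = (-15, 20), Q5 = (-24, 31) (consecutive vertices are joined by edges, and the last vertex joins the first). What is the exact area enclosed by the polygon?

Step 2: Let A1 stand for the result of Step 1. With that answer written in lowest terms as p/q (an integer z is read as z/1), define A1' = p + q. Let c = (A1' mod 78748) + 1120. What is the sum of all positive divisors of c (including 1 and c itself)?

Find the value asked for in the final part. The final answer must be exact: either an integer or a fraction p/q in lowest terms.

4256

Step 1: cross terms: (-36*-40 - -36*-22)=648, (-36*40 - 10*-40)=-1040, (10*20 - -15*40)=800, (-15*31 - -24*20)=15, (-24*-22 - -36*31)=1644; twice the area = |2067| = 2067; area = 2067/2; answer 2067/2
Step 2: A1 = 2067/2; threaded value p + q = 2069; c = 3189; 3189 = 3 * 1063; sigma = (1 + 3) * (1 + 1063) = 4 * 1064 = 4256; answer 4256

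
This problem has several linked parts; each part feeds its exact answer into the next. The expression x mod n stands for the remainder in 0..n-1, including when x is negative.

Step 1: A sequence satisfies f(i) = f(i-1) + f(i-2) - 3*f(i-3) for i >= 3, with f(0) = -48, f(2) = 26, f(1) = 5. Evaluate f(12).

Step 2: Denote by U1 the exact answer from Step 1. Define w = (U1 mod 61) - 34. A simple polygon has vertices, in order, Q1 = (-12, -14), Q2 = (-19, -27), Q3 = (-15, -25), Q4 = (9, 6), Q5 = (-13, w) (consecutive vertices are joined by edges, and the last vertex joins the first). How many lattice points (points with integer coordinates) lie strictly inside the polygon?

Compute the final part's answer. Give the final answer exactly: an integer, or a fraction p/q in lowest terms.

427

Step 1: f(3) = 1*(26) + 1*(5) - 3*(-48) = 175; iterating: f(3)=175, f(4)=186, f(5)=283, f(6)=-56, f(7)=-331, f(8)=-1236, f(9)=-1399, f(10)=-1642, f(11)=667, f(12)=3222; answer 3222
Step 2: U1 = 3222; w = 16; cross terms: (-12*-27 - -19*-14)=58, (-19*-25 - -15*-27)=70, (-15*6 - 9*-25)=135, (9*16 - -13*6)=222, (-13*-14 - -12*16)=374; twice the area = |859| = 859; area = 859/2; boundary points = 1 + 2 + 1 + 2 + 1 = 7; strictly interior points = area - boundary/2 + 1 = 427; answer 427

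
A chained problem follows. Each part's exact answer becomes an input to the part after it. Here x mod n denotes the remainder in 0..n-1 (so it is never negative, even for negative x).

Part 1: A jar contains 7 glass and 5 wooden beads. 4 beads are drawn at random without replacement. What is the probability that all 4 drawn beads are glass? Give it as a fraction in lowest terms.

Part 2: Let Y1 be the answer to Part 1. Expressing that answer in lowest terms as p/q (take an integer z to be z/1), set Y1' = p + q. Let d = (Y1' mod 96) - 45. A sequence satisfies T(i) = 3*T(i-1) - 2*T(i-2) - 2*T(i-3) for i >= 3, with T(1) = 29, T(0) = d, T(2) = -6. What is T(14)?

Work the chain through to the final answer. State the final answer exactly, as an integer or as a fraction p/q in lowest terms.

68252

Part 1: total draws C(12,4) = 495; favorable C(7,4) = 35; P = 7/99; answer 7/99
Part 2: Y1 = 7/99; threaded value p + q = 106; d = -35; T(3) = 3*(-6) - 2*(29) - 2*(-35) = -6; iterating: T(3)=-6, T(4)=-64, T(5)=-168, T(6)=-364, T(7)=-628, T(8)=-820, T(9)=-476, T(10)=1468, T(11)=6996, T(12)=19004, T(13)=40084, T(14)=68252; answer 68252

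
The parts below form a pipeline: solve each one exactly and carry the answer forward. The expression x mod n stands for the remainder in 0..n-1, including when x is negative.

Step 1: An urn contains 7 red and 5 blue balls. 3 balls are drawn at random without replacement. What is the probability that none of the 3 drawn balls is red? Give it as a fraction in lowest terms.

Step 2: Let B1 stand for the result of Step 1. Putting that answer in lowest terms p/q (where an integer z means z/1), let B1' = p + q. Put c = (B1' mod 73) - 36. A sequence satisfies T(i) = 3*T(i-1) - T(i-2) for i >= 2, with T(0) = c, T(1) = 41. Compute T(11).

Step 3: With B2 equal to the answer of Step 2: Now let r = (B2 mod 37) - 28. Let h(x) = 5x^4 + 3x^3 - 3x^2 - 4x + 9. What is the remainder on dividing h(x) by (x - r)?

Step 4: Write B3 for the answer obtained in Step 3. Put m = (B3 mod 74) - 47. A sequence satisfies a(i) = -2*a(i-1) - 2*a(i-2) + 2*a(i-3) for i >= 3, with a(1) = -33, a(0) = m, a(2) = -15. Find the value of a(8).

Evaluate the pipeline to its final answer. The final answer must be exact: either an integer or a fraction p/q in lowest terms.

3252

Step 1: total draws C(12,3) = 220; favorable C(5,3) = 10; P = 1/22; answer 1/22
Step 2: B1 = 1/22; threaded value p + q = 23; c = -13; T(2) = 3*(41) - 1*(-13) = 136; iterating: T(2)=136, T(3)=367, T(4)=965, T(5)=2528, T(6)=6619, T(7)=17329, T(8)=45368, T(9)=118775, T(10)=310957, T(11)=814096; answer 814096
Step 3: B2 = 814096; r = -6; remainder = value at the root: 5*(-6)^4 + 3*(-6)^3 - 3*(-6)^2 - 4*(-6)^1 + 9 = (6480) + (-648) + (-108) + (24) + (9) = 5757; answer 5757
Step 4: B3 = 5757; m = 12; a(3) = -2*(-15) - 2*(-33) + 2*(12) = 120; iterating: a(3)=120, a(4)=-276, a(5)=282, a(6)=228, a(7)=-1572, a(8)=3252; answer 3252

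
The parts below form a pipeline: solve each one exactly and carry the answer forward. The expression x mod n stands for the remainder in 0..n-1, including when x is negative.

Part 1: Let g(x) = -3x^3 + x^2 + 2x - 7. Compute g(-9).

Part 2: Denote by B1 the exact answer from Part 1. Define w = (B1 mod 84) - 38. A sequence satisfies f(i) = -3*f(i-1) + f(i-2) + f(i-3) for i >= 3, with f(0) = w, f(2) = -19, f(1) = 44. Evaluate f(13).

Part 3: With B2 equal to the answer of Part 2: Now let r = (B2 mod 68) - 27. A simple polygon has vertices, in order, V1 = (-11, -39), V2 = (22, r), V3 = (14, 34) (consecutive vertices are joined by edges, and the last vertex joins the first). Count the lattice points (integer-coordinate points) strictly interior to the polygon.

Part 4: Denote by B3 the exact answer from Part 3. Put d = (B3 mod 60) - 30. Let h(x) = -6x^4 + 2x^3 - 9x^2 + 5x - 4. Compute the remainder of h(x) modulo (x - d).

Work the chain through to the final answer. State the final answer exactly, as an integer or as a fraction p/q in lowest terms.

Part 1: -3*(-9)^3 + 1*(-9)^2 + 2*(-9)^1 - 7 = (2187) + (81) + (-18) + (-7) = 2243; answer 2243
Part 2: B1 = 2243; w = 21; f(3) = -3*(-19) + 1*(44) + 1*(21) = 122; iterating: f(3)=122, f(4)=-341, f(5)=1126, f(6)=-3597, f(7)=11576, f(8)=-37199, f(9)=119576, f(10)=-384351, f(11)=1235430, f(12)=-3971065, f(13)=12764274; answer 12764274
Part 3: B2 = 12764274; r = 35; cross terms: (-11*35 - 22*-39)=473, (22*34 - 14*35)=258, (14*-39 - -11*34)=-172; twice the area = |559| = 559; area = 559/2; boundary points = 1 + 1 + 1 = 3; strictly interior points = area - boundary/2 + 1 = 279; answer 279
Part 4: B3 = 279; d = 9; remainder = value at the root: -6*(9)^4 + 2*(9)^3 - 9*(9)^2 + 5*(9)^1 - 4 = (-39366) + (1458) + (-729) + (45) + (-4) = -38596; answer -38596

-38596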